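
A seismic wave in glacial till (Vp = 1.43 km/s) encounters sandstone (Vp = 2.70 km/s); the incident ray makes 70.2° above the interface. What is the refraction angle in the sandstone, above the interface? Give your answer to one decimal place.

Convert to the normal: θ₁ = 90° − 70.2° = 19.8°.
Snell's law: sin θ₂ = (V₂/V₁)·sin θ₁ = (2.70/1.43)·sin 19.8° = 0.6396.
θ₂ = arcsin 0.6396 = 39.76° from the normal.
From the interface: 90° − 39.76° = 50.24°.

50.2°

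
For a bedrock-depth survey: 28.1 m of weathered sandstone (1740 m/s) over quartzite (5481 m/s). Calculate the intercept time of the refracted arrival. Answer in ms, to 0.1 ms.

30.6 ms

tᵢ = 2h·√(V₂²−V₁²)/(V₁V₂).
√(V₂²−V₁²) = √(5481²−1740²) = 5197.5 m/s.
tᵢ = 2·28.1·5197.5/(1740·5481) = 0.03063 s.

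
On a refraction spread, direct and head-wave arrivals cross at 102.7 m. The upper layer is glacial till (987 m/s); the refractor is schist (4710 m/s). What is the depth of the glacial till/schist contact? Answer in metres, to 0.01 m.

41.51 m

x_cross = 2h·√((V₂+V₁)/(V₂−V₁)) → h = x_cross / (2·√((V₂+V₁)/(V₂−V₁))).
√((V₂+V₁)/(V₂−V₁)) = √((4710+987)/(4710−987)) = 1.2370.
h = 102.7 / (2·1.2370) = 41.51 m.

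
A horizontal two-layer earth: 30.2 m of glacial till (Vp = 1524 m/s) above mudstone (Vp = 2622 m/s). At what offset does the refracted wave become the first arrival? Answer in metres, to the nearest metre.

x_cross = 2h·√((V₂+V₁)/(V₂−V₁)).
(V₂+V₁)/(V₂−V₁) = (2622+1524)/(2622−1524) = 3.7760; √ = 1.9432.
x_cross = 2·30.2·1.9432 = 117.37 m.

117 m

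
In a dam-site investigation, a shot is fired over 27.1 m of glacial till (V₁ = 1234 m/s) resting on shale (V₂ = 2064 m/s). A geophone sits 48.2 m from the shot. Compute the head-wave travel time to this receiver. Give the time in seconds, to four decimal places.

0.0586 s

θ_c = arcsin(V₁/V₂) = arcsin(1234/2064) = 36.72°, cos θ_c = 0.8016.
Intercept time tᵢ = 2h cos θ_c / V₁ = 2·27.1·0.8016/1234 = 0.03521 s.
t = x/V₂ + tᵢ = 48.2/2064 + 0.03521 = 0.05856 s.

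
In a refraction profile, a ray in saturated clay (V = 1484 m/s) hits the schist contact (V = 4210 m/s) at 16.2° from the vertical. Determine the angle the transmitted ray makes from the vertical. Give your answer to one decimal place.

52.3°

Snell's law: sin θ₂ = (V₂/V₁)·sin θ₁ = (4210/1484)·sin 16.2° = 0.7915.
θ₂ = arcsin 0.7915 = 52.32° from the normal.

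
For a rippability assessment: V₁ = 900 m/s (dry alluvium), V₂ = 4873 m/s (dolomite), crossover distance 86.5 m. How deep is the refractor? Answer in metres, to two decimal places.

x_cross = 2h·√((V₂+V₁)/(V₂−V₁)) → h = x_cross / (2·√((V₂+V₁)/(V₂−V₁))).
√((V₂+V₁)/(V₂−V₁)) = √((4873+900)/(4873−900)) = 1.2054.
h = 86.5 / (2·1.2054) = 35.88 m.

35.88 m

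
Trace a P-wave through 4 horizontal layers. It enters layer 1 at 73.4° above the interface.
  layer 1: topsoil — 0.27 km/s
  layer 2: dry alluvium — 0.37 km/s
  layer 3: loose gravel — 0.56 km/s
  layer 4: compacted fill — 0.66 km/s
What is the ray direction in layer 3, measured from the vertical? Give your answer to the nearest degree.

From the normal: θ₁ = 90° − 73.4° = 16.6°.
Snell's law across each interface conserves sin θ / V, so sin θ_3 = V_3·sin θ₁/V₁.
sin θ_3 = 0.56 × sin 16.6° / 0.27 = 0.5925.
θ_3 = 36.34° from the vertical.

36°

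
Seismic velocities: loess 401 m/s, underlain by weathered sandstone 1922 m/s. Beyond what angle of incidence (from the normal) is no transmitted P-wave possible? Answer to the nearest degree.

12°

At critical incidence the refracted ray runs along the interface (θ₂ = 90°), so sin θ_c = V₁/V₂.
θ_c = arcsin(401/1922) = arcsin 0.2086 = 12.04°.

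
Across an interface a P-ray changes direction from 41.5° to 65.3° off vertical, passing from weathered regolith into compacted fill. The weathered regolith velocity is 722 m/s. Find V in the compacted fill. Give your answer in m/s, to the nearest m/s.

Snell's law: sin 41.5°/V₁ = sin 65.3°/V₂.
V₂ = V₁·sin 65.3°/sin 41.5° = 722 × 1.3711 = 989.92 m/s.

990 m/s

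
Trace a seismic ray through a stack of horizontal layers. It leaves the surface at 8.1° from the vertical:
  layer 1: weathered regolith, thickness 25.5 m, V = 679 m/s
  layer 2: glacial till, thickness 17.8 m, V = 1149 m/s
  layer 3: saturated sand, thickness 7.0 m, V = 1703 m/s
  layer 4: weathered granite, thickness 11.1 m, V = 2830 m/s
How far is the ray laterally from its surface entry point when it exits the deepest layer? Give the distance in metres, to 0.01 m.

18.70 m

Ray parameter p = sin 8.1° / 679 m/s = 2.0751e-04 s/m.
Layer 1: θ = 8.10°; offset = 25.5·tan 8.10° = 3.6292 m.
Layer 2: sin θ = p·1149 = 0.2384 → θ = 13.79°; offset = 17.8·tan 13.79° = 4.3701 m.
Layer 3: sin θ = p·1703 = 0.3534 → θ = 20.70°; offset = 7.0·tan 20.70° = 2.6444 m.
Layer 4: sin θ = p·2830 = 0.5873 → θ = 35.96°; offset = 11.1·tan 35.96° = 8.0536 m.
Summing the layer offsets gives 18.6974 m.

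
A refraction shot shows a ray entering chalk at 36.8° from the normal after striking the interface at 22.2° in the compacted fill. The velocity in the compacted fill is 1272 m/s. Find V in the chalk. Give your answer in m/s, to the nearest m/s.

sin 22.2° = 0.3778; sin 36.8° = 0.5990.
V₂ = V₁·(sin θ₂/sin θ₁) = 1272·(0.5990/0.3778) = 2016.61 m/s.

2017 m/s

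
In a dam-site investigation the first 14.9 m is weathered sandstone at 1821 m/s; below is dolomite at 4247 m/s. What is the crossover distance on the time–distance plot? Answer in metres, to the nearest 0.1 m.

47.1 m

x_cross = 2h·√((V₂+V₁)/(V₂−V₁)).
(V₂+V₁)/(V₂−V₁) = (4247+1821)/(4247−1821) = 2.5012; √ = 1.5815.
x_cross = 2·14.9·1.5815 = 47.13 m.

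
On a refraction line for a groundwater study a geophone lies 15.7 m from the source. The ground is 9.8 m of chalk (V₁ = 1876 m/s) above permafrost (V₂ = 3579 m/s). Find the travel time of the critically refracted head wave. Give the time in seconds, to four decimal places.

θ_c = arcsin(V₁/V₂) = arcsin(1876/3579) = 31.61°, cos θ_c = 0.8516.
Intercept time tᵢ = 2h cos θ_c / V₁ = 2·9.8·0.8516/1876 = 0.00890 s.
t = x/V₂ + tᵢ = 15.7/3579 + 0.00890 = 0.01328 s.

0.0133 s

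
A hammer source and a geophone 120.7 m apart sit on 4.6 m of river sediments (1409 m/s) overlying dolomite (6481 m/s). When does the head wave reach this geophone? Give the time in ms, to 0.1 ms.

25.0 ms

θ_c = arcsin(V₁/V₂) = arcsin(1409/6481) = 12.56°, cos θ_c = 0.9761.
Intercept time tᵢ = 2h cos θ_c / V₁ = 2·4.6·0.9761/1409 = 0.00637 s.
t = x/V₂ + tᵢ = 120.7/6481 + 0.00637 = 0.02500 s.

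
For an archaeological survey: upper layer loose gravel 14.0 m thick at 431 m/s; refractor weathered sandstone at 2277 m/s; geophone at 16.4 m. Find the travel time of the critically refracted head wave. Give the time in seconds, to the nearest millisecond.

0.071 s

θ_c = arcsin(V₁/V₂) = arcsin(431/2277) = 10.91°, cos θ_c = 0.9819.
Intercept time tᵢ = 2h cos θ_c / V₁ = 2·14.0·0.9819/431 = 0.06379 s.
t = x/V₂ + tᵢ = 16.4/2277 + 0.06379 = 0.07099 s.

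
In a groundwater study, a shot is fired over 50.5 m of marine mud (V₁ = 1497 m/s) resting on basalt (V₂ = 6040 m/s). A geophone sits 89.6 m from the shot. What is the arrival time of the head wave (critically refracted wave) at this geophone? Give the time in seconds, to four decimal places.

t = x/V₂ + 2h·√(V₂²−V₁²)/(V₁V₂).
√(V₂²−V₁²) = √(6040²−1497²) = 5851.5 m/s; delay term = 2·50.5·5851.5/(1497·6040) = 0.06536 s.
t = 89.6/6040 + 0.06536 = 0.08020 s.

0.0802 s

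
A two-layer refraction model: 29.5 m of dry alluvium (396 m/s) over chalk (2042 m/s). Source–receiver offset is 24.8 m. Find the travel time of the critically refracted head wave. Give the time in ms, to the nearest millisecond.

θ_c = arcsin(V₁/V₂) = arcsin(396/2042) = 11.18°, cos θ_c = 0.9810.
Intercept time tᵢ = 2h cos θ_c / V₁ = 2·29.5·0.9810/396 = 0.14616 s.
t = x/V₂ + tᵢ = 24.8/2042 + 0.14616 = 0.15831 s.

158 ms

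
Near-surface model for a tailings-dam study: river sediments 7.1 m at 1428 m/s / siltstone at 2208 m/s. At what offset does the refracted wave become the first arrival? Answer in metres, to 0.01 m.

30.66 m

x_cross = 2h·√((V₂+V₁)/(V₂−V₁)).
(V₂+V₁)/(V₂−V₁) = (2208+1428)/(2208−1428) = 4.6615; √ = 2.1591.
x_cross = 2·7.1·2.1591 = 30.66 m.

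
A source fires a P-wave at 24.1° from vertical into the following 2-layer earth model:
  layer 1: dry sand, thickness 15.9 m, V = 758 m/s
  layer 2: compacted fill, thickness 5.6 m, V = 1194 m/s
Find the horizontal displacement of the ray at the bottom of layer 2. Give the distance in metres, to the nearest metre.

p = sin θ₁/V₁ = sin 24.1°/758 = 5.3869e-04 s/m is conserved through the stack.
Layer 1: θ = 24.10°; offset = 15.9·tan 24.10° = 7.112 m.
Layer 2: sin θ = p·1194 = 0.6432 → θ = 40.03°; offset = 5.6·tan 40.03° = 4.704 m.
Summing the layer offsets gives 11.817 m.

12 m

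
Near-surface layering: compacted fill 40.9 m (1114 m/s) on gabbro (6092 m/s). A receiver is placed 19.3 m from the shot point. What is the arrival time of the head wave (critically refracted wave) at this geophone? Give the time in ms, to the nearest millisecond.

θ_c = arcsin(V₁/V₂) = arcsin(1114/6092) = 10.54°, cos θ_c = 0.9831.
Intercept time tᵢ = 2h cos θ_c / V₁ = 2·40.9·0.9831/1114 = 0.07219 s.
t = x/V₂ + tᵢ = 19.3/6092 + 0.07219 = 0.07536 s.

75 ms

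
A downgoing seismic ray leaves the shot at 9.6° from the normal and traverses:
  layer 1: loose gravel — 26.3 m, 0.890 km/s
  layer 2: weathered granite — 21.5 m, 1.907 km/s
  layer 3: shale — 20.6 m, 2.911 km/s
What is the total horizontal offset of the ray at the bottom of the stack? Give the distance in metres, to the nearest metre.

p = sin θ₁/V₁ = sin 9.6°/0.890 = 1.8738e-01 s/km is conserved through the stack.
Layer 1: θ = 9.60°; offset = 26.3·tan 9.60° = 4.448 m.
Layer 2: sin θ = p·1.907 = 0.3573 → θ = 20.94°; offset = 21.5·tan 20.94° = 8.226 m.
Layer 3: sin θ = p·2.911 = 0.5455 → θ = 33.06°; offset = 20.6·tan 33.06° = 13.407 m.
Total horizontal offset = 26.081 m.

26 m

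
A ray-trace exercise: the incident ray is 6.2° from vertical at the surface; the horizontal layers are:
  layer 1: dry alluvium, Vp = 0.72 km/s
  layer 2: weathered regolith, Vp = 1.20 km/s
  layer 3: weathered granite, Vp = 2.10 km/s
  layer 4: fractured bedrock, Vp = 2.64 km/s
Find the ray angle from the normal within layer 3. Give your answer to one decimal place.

Ray parameter p = sin 6.2° / 0.72 = 1.5000e-01 s/km.
sin θ_3 = p·V_3 = 1.5000e-01 × 2.10 = 0.3150.
θ_3 = 18.36° from the vertical.

18.4°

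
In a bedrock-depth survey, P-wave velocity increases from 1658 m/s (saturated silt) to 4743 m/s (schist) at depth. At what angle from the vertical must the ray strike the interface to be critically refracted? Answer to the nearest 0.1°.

At critical incidence the refracted ray runs along the interface (θ₂ = 90°), so sin θ_c = V₁/V₂.
θ_c = arcsin(1658/4743) = arcsin 0.3496 = 20.46°.

20.5°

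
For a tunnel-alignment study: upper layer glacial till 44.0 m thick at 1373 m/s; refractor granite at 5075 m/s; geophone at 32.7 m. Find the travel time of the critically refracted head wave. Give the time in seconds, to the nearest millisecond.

0.068 s

t = x/V₂ + 2h·√(V₂²−V₁²)/(V₁V₂).
√(V₂²−V₁²) = √(5075²−1373²) = 4885.7 m/s; delay term = 2·44.0·4885.7/(1373·5075) = 0.06170 s.
t = 32.7/5075 + 0.06170 = 0.06815 s.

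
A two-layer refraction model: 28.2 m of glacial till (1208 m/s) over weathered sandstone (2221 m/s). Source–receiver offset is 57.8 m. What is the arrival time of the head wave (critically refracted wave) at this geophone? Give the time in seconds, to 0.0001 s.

0.0652 s

θ_c = arcsin(V₁/V₂) = arcsin(1208/2221) = 32.95°, cos θ_c = 0.8392.
Intercept time tᵢ = 2h cos θ_c / V₁ = 2·28.2·0.8392/1208 = 0.03918 s.
t = x/V₂ + tᵢ = 57.8/2221 + 0.03918 = 0.06520 s.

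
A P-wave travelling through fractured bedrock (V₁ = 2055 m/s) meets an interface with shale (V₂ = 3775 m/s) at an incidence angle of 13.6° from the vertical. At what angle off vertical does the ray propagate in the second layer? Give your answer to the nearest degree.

26°

Snell's law: sin θ₂ = (V₂/V₁)·sin θ₁ = (3775/2055)·sin 13.6° = 0.4320.
θ₂ = arcsin 0.4320 = 25.59° from the normal.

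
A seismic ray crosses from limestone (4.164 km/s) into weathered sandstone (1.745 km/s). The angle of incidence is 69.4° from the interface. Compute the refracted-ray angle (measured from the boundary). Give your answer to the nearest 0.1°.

81.5°

Angle from the normal: 90° − 69.4° = 20.6°.
Snell's law: sin θ₂ = (V₂/V₁)·sin θ₁ = (1.745/4.164)·sin 20.6° = 0.1474.
θ₂ = arcsin 0.1474 = 8.48° from the normal.
From the interface: 90° − 8.48° = 81.52°.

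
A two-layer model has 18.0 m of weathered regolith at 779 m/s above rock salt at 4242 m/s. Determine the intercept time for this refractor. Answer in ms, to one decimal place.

θ_c = arcsin(V₁/V₂) = arcsin(779/4242) = 10.58°; cos θ_c = 0.9830.
tᵢ = 2h·cos θ_c / V₁ = 2·18.0·0.9830 / 779 = 0.04543 s.

45.4 ms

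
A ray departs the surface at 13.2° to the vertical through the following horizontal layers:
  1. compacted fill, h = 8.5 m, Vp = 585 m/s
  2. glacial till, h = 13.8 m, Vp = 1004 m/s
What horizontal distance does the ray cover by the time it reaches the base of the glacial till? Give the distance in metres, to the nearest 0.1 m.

Ray parameter p = sin 13.2° / 585 m/s = 3.9034e-04 s/m.
Layer 1: θ = 13.20°; offset = 8.5·tan 13.20° = 1.994 m.
Layer 2: sin θ = p·1004 = 0.3919 → θ = 23.07°; offset = 13.8·tan 23.07° = 5.879 m.
Summing the layer offsets gives 7.872 m.

7.9 m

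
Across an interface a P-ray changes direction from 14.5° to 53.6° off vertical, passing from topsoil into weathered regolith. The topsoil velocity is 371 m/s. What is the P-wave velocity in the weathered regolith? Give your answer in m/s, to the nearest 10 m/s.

sin 14.5° = 0.2504; sin 53.6° = 0.8049.
V₂ = V₁·(sin θ₂/sin θ₁) = 371·(0.8049/0.2504) = 1192.65 m/s.

1190 m/s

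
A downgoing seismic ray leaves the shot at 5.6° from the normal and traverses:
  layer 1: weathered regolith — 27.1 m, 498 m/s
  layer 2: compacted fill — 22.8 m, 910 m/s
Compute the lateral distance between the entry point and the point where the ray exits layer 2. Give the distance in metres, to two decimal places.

6.79 m

Apply Snell's law at each interface; in layer i the horizontal offset is hᵢ·tan θᵢ.
Layer 1: θ = 5.60°; offset = 27.1·tan 5.60° = 2.6572 m.
Layer 2: sin θ = 910·sin 5.6°/498 = 0.1783, θ = 10.27°; offset = 22.8·tan 10.27° = 4.1318 m.
Σ offsets = 6.7890 m.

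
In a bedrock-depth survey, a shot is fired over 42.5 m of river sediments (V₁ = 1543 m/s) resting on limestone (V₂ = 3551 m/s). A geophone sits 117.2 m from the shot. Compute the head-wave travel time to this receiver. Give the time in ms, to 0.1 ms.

θ_c = arcsin(V₁/V₂) = arcsin(1543/3551) = 25.76°, cos θ_c = 0.9007.
Intercept time tᵢ = 2h cos θ_c / V₁ = 2·42.5·0.9007/1543 = 0.04962 s.
t = x/V₂ + tᵢ = 117.2/3551 + 0.04962 = 0.08262 s.

82.6 ms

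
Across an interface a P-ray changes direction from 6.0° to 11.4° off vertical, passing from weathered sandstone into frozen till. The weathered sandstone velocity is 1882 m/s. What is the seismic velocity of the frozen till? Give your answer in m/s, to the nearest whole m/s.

Snell's law: sin 6.0°/V₁ = sin 11.4°/V₂.
V₂ = V₁·sin 11.4°/sin 6.0° = 1882 × 1.8909 = 3558.75 m/s.

3559 m/s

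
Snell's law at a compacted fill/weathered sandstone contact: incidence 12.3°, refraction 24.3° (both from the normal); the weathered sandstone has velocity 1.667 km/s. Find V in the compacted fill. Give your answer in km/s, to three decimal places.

Snell's law: sin 12.3°/V₁ = sin 24.3°/V₂.
V₁ = V₂·sin 12.3°/sin 24.3° = 1.667 × 0.5177 = 0.863 km/s.

0.863 km/s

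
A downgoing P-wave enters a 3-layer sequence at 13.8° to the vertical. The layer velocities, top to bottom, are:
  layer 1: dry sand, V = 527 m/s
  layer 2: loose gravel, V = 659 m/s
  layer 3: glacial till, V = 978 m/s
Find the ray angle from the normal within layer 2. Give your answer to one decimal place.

Snell's law across each interface conserves sin θ / V, so sin θ_2 = V_2·sin θ₁/V₁.
sin θ_2 = 659 × sin 13.8° / 527 = 0.2983.
θ_2 = 17.35° from the vertical.

17.4°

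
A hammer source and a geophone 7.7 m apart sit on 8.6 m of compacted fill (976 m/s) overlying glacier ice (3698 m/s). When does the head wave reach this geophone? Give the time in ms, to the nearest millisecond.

19 ms

θ_c = arcsin(V₁/V₂) = arcsin(976/3698) = 15.30°, cos θ_c = 0.9645.
Intercept time tᵢ = 2h cos θ_c / V₁ = 2·8.6·0.9645/976 = 0.01700 s.
t = x/V₂ + tᵢ = 7.7/3698 + 0.01700 = 0.01908 s.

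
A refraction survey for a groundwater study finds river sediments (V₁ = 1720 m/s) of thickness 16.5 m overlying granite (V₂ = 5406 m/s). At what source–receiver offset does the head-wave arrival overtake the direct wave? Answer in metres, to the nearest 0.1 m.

45.9 m

θ_c = arcsin(1720/5406) = 18.55°, so cos θ_c = 0.9480 and tᵢ = 2h cos θ_c/V₁ = 0.0182 s.
At crossover x/V₁ = x/V₂ + tᵢ ⇒ x = tᵢ/(1/V₁ − 1/V₂) = 0.01819/(5.8140e-04 − 1.8498e-04) = 45.88 m.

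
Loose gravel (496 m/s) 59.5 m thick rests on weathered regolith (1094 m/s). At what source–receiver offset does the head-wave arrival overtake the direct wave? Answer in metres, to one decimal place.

x_cross = 2h·√((V₂+V₁)/(V₂−V₁)).
(V₂+V₁)/(V₂−V₁) = (1094+496)/(1094−496) = 2.6589; √ = 1.6306.
x_cross = 2·59.5·1.6306 = 194.04 m.

194.0 m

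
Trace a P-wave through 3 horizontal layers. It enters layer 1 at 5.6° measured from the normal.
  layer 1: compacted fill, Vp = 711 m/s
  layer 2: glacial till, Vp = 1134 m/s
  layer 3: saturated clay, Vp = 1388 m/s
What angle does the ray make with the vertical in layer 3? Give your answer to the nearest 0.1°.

11.0°

Ray parameter p = sin 5.6° / 711 = 1.3725e-04 s/m.
sin θ_3 = p·V_3 = 1.3725e-04 × 1388 = 0.1905.
θ_3 = 10.98° from the vertical.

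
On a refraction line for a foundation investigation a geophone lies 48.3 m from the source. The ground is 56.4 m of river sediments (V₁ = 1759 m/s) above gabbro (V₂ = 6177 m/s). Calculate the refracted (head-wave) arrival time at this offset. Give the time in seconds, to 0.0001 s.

0.0693 s

θ_c = arcsin(V₁/V₂) = arcsin(1759/6177) = 16.54°, cos θ_c = 0.9586.
Intercept time tᵢ = 2h cos θ_c / V₁ = 2·56.4·0.9586/1759 = 0.06147 s.
t = x/V₂ + tᵢ = 48.3/6177 + 0.06147 = 0.06929 s.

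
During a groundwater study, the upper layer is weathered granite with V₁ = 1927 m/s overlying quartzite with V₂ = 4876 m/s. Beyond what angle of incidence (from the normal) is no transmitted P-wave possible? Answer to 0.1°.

Critical incidence: sin θ_c = V₁/V₂ = 1927/4876 = 0.3952.
θ_c = arcsin 0.3952 = 23.28°.

23.3°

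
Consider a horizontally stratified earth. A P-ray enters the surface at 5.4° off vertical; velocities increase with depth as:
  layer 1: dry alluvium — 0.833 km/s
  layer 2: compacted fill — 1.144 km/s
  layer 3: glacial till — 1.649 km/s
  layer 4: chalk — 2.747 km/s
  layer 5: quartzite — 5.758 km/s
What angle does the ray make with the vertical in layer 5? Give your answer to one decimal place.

40.6°

Ray parameter p = sin 5.4° / 0.833 = 1.1298e-01 s/km.
sin θ_5 = p·V_5 = 1.1298e-01 × 5.758 = 0.6505.
θ_5 = arcsin 0.6505 = 40.58°.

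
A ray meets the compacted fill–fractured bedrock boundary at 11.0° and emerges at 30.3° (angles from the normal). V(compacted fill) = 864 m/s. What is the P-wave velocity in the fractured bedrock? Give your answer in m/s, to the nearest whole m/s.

Snell's law: sin 11.0°/V₁ = sin 30.3°/V₂.
V₂ = V₁·sin 30.3°/sin 11.0° = 864 × 2.6442 = 2284.55 m/s.

2285 m/s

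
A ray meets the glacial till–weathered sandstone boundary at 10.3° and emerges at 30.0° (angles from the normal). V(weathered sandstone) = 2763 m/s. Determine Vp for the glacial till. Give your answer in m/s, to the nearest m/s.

Snell's law: sin 10.3°/V₁ = sin 30.0°/V₂.
V₁ = V₂·sin 10.3°/sin 30.0° = 2763 × 0.3576 = 988.06 m/s.

988 m/s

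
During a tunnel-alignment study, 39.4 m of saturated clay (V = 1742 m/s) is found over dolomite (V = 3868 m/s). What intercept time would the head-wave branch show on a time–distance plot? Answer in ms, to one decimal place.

θ_c = arcsin(V₁/V₂) = arcsin(1742/3868) = 26.77°; cos θ_c = 0.8928.
tᵢ = 2h·cos θ_c / V₁ = 2·39.4·0.8928 / 1742 = 0.04039 s.

40.4 ms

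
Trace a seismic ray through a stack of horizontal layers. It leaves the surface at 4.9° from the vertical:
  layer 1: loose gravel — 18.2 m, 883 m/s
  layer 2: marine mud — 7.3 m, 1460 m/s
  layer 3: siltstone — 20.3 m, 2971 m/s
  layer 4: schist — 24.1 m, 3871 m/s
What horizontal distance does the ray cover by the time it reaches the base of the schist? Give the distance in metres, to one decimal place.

p = sin θ₁/V₁ = sin 4.9°/883 = 9.6735e-05 s/m is conserved through the stack.
Layer 1: θ = 4.90°; offset = 18.2·tan 4.90° = 1.560 m.
Layer 2: sin θ = p·1460 = 0.1412 → θ = 8.12°; offset = 7.3·tan 8.12° = 1.041 m.
Layer 3: sin θ = p·2971 = 0.2874 → θ = 16.70°; offset = 20.3·tan 16.70° = 6.091 m.
Layer 4: sin θ = p·3871 = 0.3745 → θ = 21.99°; offset = 24.1·tan 21.99° = 9.733 m.
Summing the layer offsets gives 18.426 m.

18.4 m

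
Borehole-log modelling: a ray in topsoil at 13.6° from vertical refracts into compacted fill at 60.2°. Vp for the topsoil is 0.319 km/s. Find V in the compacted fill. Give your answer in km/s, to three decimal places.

sin 13.6° = 0.2351; sin 60.2° = 0.8678.
V₂ = V₁·(sin θ₂/sin θ₁) = 0.319·(0.8678/0.2351) = 1.177 km/s.

1.177 km/s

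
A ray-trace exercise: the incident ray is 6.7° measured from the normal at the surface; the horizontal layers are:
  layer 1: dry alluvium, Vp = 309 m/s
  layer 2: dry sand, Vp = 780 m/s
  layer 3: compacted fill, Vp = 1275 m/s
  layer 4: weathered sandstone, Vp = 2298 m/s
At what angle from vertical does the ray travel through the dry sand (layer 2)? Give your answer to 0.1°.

17.1°

Snell's law across each interface conserves sin θ / V, so sin θ_2 = V_2·sin θ₁/V₁.
sin θ_2 = 780 × sin 6.7° / 309 = 0.2945.
θ_2 = arcsin 0.2945 = 17.13°.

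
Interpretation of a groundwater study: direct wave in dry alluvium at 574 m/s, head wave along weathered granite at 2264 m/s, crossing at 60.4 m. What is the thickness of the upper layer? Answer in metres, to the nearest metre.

23 m

x_cross = 2h·√((V₂+V₁)/(V₂−V₁)) → h = x_cross / (2·√((V₂+V₁)/(V₂−V₁))).
√((V₂+V₁)/(V₂−V₁)) = √((2264+574)/(2264−574)) = 1.2959.
h = 60.4 / (2·1.2959) = 23.30 m.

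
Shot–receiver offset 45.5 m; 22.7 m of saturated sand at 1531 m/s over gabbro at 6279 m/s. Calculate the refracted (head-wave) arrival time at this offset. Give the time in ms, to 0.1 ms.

36.0 ms

t = x/V₂ + 2h·√(V₂²−V₁²)/(V₁V₂).
√(V₂²−V₁²) = √(6279²−1531²) = 6089.5 m/s; delay term = 2·22.7·6089.5/(1531·6279) = 0.02876 s.
t = 45.5/6279 + 0.02876 = 0.03601 s.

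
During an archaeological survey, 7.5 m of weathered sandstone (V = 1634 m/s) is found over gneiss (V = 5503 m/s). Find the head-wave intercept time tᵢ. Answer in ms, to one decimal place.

8.8 ms

θ_c = arcsin(V₁/V₂) = arcsin(1634/5503) = 17.27°; cos θ_c = 0.9549.
tᵢ = 2h·cos θ_c / V₁ = 2·7.5·0.9549 / 1634 = 0.00877 s.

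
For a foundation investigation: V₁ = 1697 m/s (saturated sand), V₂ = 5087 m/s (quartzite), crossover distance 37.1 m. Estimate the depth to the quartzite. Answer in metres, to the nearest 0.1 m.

x_cross = 2h·√((V₂+V₁)/(V₂−V₁)) → h = x_cross / (2·√((V₂+V₁)/(V₂−V₁))).
√((V₂+V₁)/(V₂−V₁)) = √((5087+1697)/(5087−1697)) = 1.4146.
h = 37.1 / (2·1.4146) = 13.11 m.

13.1 m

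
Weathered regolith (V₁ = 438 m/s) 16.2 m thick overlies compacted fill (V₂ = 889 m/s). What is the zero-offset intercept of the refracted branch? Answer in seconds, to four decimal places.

0.0644 s

θ_c = arcsin(V₁/V₂) = arcsin(438/889) = 29.52°; cos θ_c = 0.8702.
tᵢ = 2h·cos θ_c / V₁ = 2·16.2·0.8702 / 438 = 0.06437 s.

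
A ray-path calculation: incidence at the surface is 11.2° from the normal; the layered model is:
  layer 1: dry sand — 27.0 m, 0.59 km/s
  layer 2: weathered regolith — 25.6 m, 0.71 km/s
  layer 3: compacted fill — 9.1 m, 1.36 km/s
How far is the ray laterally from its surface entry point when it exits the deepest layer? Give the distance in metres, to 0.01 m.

16.06 m

Apply Snell's law at each interface; in layer i the horizontal offset is hᵢ·tan θᵢ.
Layer 1: θ = 11.20°; offset = 27.0·tan 11.20° = 5.3461 m.
Layer 2: sin θ = 0.71·sin 11.2°/0.59 = 0.2337, θ = 13.52°; offset = 25.6·tan 13.52° = 6.1542 m.
Layer 3: sin θ = 1.36·sin 11.2°/0.59 = 0.4477, θ = 26.60°; offset = 9.1·tan 26.60° = 4.5565 m.
Summing the layer offsets gives 16.0569 m.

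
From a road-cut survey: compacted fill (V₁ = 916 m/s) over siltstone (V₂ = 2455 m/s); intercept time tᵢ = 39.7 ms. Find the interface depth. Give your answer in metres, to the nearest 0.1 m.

19.6 m

θ_c = arcsin(916/2455) = 21.91°; cos θ_c = 0.9278.
tᵢ = 2h cos θ_c/V₁ ⇒ h = tᵢ·V₁/(2 cos θ_c) = 0.0397·916/(2·0.9278) = 19.60 m.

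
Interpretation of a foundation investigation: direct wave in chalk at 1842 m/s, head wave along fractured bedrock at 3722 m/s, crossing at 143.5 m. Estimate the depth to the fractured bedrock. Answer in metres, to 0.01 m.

x_cross = 2h·√((V₂+V₁)/(V₂−V₁)) → h = x_cross / (2·√((V₂+V₁)/(V₂−V₁))).
√((V₂+V₁)/(V₂−V₁)) = √((3722+1842)/(3722−1842)) = 1.7203.
h = 143.5 / (2·1.7203) = 41.71 m.

41.71 m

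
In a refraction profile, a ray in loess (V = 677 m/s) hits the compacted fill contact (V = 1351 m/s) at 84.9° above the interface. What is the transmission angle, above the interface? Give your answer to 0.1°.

79.8°

Convert to the normal: θ₁ = 90° − 84.9° = 5.1°.
sin θ₁/V₁ = sin θ₂/V₂ ⇒ sin θ₂ = 1351·sin 5.1°/677 = 1351·0.0889/677 = 0.1774.
θ₂ = sin⁻¹(0.1774) = 10.22° (from vertical).
From the interface: 90° − 10.22° = 79.78°.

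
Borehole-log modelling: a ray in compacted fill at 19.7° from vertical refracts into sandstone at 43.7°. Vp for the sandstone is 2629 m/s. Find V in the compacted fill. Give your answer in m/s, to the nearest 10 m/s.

1280 m/s

sin 19.7° = 0.3371; sin 43.7° = 0.6909.
V₁ = V₂·(sin θ₁/sin θ₂) = 2629·(0.3371/0.6909) = 1282.74 m/s.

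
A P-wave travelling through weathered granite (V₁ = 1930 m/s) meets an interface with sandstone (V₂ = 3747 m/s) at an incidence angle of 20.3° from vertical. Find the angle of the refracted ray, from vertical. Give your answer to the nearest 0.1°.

42.3°

sin θ₁/V₁ = sin θ₂/V₂ ⇒ sin θ₂ = 3747·sin 20.3°/1930 = 3747·0.3469/1930 = 0.6736.
θ₂ = arcsin 0.6736 = 42.34° from the normal.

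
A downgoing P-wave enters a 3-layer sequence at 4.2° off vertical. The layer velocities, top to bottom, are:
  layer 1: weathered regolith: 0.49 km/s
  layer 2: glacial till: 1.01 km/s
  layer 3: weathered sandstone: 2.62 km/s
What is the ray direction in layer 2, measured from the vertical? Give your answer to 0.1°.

8.7°

Snell's law across each interface conserves sin θ / V, so sin θ_2 = V_2·sin θ₁/V₁.
sin θ_2 = 1.01 × sin 4.2° / 0.49 = 0.1510.
θ_2 = 8.68° from the vertical.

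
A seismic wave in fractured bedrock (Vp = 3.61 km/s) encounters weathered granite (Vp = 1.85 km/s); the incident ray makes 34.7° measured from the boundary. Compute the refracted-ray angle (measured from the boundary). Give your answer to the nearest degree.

Angle from the normal: 90° − 34.7° = 55.3°.
Snell's law: sin θ₂ = (V₂/V₁)·sin θ₁ = (1.85/3.61)·sin 55.3° = 0.4213.
θ₂ = arcsin 0.4213 = 24.92° from the normal.
From the interface: 90° − 24.92° = 65.08°.

65°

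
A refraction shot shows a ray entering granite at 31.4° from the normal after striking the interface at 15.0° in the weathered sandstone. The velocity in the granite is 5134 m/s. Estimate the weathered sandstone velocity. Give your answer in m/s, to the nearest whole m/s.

sin 15.0° = 0.2588; sin 31.4° = 0.5210.
V₁ = V₂·(sin θ₁/sin θ₂) = 5134·(0.2588/0.5210) = 2550.39 m/s.

2550 m/s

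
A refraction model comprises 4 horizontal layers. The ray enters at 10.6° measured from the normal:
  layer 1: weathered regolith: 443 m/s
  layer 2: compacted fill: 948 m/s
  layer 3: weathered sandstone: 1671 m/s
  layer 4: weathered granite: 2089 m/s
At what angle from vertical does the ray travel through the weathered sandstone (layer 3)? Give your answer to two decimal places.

Ray parameter p = sin 10.6° / 443 = 4.1524e-04 s/m.
sin θ_3 = p·V_3 = 4.1524e-04 × 1671 = 0.6939.
θ_3 = arcsin 0.6939 = 43.94°.

43.94°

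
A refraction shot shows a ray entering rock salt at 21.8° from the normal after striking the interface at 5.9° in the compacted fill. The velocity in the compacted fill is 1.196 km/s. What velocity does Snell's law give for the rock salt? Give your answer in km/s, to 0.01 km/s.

4.32 km/s

Snell's law: sin 5.9°/V₁ = sin 21.8°/V₂.
V₂ = V₁·sin 21.8°/sin 5.9° = 1.196 × 3.6128 = 4.32 km/s.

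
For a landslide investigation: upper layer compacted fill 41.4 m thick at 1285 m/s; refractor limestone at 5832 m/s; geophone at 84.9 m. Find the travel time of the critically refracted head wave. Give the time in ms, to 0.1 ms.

77.4 ms

θ_c = arcsin(V₁/V₂) = arcsin(1285/5832) = 12.73°, cos θ_c = 0.9754.
Intercept time tᵢ = 2h cos θ_c / V₁ = 2·41.4·0.9754/1285 = 0.06285 s.
t = x/V₂ + tᵢ = 84.9/5832 + 0.06285 = 0.07741 s.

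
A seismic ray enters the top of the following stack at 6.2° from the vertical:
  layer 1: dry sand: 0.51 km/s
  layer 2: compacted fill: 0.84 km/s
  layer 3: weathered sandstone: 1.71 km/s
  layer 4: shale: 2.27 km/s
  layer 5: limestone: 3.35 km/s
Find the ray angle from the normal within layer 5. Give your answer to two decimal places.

45.19°

Ray parameter p = sin 6.2° / 0.51 = 2.1176e-01 s/km.
sin θ_5 = p·V_5 = 2.1176e-01 × 3.35 = 0.7094.
θ_5 = arcsin 0.7094 = 45.19°.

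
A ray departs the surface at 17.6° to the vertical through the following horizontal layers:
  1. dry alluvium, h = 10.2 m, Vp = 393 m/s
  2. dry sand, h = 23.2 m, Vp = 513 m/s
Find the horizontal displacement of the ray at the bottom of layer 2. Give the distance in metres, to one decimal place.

13.2 m

p = sin θ₁/V₁ = sin 17.6°/393 = 7.6939e-04 s/m is conserved through the stack.
Layer 1: θ = 17.60°; offset = 10.2·tan 17.60° = 3.236 m.
Layer 2: sin θ = p·513 = 0.3947 → θ = 23.25°; offset = 23.2·tan 23.25° = 9.966 m.
Σ offsets = 13.202 m.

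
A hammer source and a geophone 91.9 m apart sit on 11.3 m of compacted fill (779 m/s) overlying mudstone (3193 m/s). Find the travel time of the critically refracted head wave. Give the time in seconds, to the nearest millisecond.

θ_c = arcsin(V₁/V₂) = arcsin(779/3193) = 14.12°, cos θ_c = 0.9698.
Intercept time tᵢ = 2h cos θ_c / V₁ = 2·11.3·0.9698/779 = 0.02813 s.
t = x/V₂ + tᵢ = 91.9/3193 + 0.02813 = 0.05692 s.

0.057 s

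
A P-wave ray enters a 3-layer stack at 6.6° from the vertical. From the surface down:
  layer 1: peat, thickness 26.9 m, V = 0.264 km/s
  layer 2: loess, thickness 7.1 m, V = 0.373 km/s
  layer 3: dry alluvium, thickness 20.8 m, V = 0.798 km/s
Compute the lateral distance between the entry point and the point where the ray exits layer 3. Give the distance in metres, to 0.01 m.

11.99 m

p = sin θ₁/V₁ = sin 6.6°/0.264 = 4.3537e-01 s/km is conserved through the stack.
Layer 1: θ = 6.60°; offset = 26.9·tan 6.60° = 3.1124 m.
Layer 2: sin θ = p·0.373 = 0.1624 → θ = 9.35°; offset = 7.1·tan 9.35° = 1.1685 m.
Layer 3: sin θ = p·0.798 = 0.3474 → θ = 20.33°; offset = 20.8·tan 20.33° = 7.7065 m.
Σ offsets = 11.9874 m.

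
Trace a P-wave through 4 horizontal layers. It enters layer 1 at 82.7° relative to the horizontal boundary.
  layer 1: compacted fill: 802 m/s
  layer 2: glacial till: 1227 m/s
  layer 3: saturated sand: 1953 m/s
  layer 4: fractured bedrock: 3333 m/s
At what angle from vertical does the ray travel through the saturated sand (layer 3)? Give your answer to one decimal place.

From the normal: θ₁ = 90° − 82.7° = 7.3°.
Ray parameter p = sin 7.3° / 802 = 1.5843e-04 s/m.
sin θ_3 = p·V_3 = 1.5843e-04 × 1953 = 0.3094.
θ_3 = 18.02° from the vertical.

18.0°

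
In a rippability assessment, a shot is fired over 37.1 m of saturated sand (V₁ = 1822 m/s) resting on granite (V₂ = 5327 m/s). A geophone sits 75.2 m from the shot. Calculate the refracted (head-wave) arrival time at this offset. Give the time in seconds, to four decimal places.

t = x/V₂ + 2h·√(V₂²−V₁²)/(V₁V₂).
√(V₂²−V₁²) = √(5327²−1822²) = 5005.7 m/s; delay term = 2·37.1·5005.7/(1822·5327) = 0.03827 s.
t = 75.2/5327 + 0.03827 = 0.05239 s.

0.0524 s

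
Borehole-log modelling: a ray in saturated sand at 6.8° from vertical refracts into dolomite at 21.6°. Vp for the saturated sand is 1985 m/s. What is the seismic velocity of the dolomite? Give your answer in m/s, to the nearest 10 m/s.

6170 m/s

sin 6.8° = 0.1184; sin 21.6° = 0.3681.
V₂ = V₁·(sin θ₂/sin θ₁) = 1985·(0.3681/0.1184) = 6171.48 m/s.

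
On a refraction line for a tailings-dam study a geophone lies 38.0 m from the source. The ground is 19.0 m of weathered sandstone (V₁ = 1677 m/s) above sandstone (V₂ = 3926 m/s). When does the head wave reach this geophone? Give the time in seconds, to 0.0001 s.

0.0302 s

θ_c = arcsin(V₁/V₂) = arcsin(1677/3926) = 25.29°, cos θ_c = 0.9042.
Intercept time tᵢ = 2h cos θ_c / V₁ = 2·19.0·0.9042/1677 = 0.02049 s.
t = x/V₂ + tᵢ = 38.0/3926 + 0.02049 = 0.03017 s.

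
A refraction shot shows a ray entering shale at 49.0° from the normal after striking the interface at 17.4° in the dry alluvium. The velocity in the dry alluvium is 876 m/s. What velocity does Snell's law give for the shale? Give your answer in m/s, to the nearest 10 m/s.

Snell's law: sin 17.4°/V₁ = sin 49.0°/V₂.
V₂ = V₁·sin 49.0°/sin 17.4° = 876 × 2.5238 = 2210.82 m/s.

2210 m/s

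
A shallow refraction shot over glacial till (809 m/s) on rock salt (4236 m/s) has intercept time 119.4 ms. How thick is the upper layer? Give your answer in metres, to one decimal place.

h = tᵢ·V₁·V₂ / (2·√(V₂²−V₁²)).
√(V₂²−V₁²) = √(4236² − 809²) = 4158.0 m/s.
h = 0.1194 s × 809 × 4236 / (2 × 4158.0) = 49.20 m.

49.2 m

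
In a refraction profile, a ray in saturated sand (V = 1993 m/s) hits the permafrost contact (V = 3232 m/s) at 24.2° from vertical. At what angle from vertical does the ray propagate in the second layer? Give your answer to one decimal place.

41.7°

sin θ₁/V₁ = sin θ₂/V₂ ⇒ sin θ₂ = 3232·sin 24.2°/1993 = 3232·0.4099/1993 = 0.6648.
θ₂ = sin⁻¹(0.6648) = 41.66° (from vertical).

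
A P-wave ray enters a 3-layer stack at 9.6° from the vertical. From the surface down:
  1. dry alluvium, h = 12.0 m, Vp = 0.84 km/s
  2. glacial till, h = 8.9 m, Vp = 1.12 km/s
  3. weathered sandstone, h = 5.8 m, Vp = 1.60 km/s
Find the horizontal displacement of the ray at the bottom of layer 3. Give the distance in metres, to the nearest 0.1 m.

6.0 m

Apply Snell's law at each interface; in layer i the horizontal offset is hᵢ·tan θᵢ.
Layer 1: θ = 9.60°; offset = 12.0·tan 9.60° = 2.030 m.
Layer 2: sin θ = 1.12·sin 9.6°/0.84 = 0.2224, θ = 12.85°; offset = 8.9·tan 12.85° = 2.030 m.
Layer 3: sin θ = 1.60·sin 9.6°/0.84 = 0.3177, θ = 18.52°; offset = 5.8·tan 18.52° = 1.943 m.
Summing the layer offsets gives 6.002 m.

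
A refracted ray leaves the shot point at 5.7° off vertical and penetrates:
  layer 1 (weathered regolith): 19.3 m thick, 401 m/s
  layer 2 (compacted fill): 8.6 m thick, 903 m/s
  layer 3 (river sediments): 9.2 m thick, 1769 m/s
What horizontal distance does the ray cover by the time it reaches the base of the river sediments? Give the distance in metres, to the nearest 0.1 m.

8.4 m

p = sin θ₁/V₁ = sin 5.7°/401 = 2.4768e-04 s/m is conserved through the stack.
Layer 1: θ = 5.70°; offset = 19.3·tan 5.70° = 1.926 m.
Layer 2: sin θ = p·903 = 0.2237 → θ = 12.92°; offset = 8.6·tan 12.92° = 1.973 m.
Layer 3: sin θ = p·1769 = 0.4381 → θ = 25.99°; offset = 9.2·tan 25.99° = 4.484 m.
Summing the layer offsets gives 8.384 m.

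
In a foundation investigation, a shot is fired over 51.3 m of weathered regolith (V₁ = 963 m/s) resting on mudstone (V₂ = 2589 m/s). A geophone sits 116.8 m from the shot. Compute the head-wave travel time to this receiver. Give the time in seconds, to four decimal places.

0.1440 s

t = x/V₂ + 2h·√(V₂²−V₁²)/(V₁V₂).
√(V₂²−V₁²) = √(2589²−963²) = 2403.2 m/s; delay term = 2·51.3·2403.2/(963·2589) = 0.09890 s.
t = 116.8/2589 + 0.09890 = 0.14401 s.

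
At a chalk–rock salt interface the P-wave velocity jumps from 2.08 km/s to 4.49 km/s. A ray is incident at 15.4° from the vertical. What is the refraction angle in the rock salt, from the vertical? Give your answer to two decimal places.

34.98°

Snell's law: sin θ₂ = (V₂/V₁)·sin θ₁ = (4.49/2.08)·sin 15.4° = 0.5732.
θ₂ = arcsin 0.5732 = 34.98° from the normal.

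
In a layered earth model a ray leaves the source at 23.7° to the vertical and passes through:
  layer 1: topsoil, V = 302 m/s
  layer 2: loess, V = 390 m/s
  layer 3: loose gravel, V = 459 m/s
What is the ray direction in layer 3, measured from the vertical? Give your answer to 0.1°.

37.7°

Snell's law across each interface conserves sin θ / V, so sin θ_3 = V_3·sin θ₁/V₁.
sin θ_3 = 459 × sin 23.7° / 302 = 0.6109.
θ_3 = 37.66° from the vertical.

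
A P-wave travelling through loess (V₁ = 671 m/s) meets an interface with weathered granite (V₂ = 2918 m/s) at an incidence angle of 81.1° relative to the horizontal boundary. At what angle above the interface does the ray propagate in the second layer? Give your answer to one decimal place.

Angle from the normal: 90° − 81.1° = 8.9°.
sin θ₁/V₁ = sin θ₂/V₂ ⇒ sin θ₂ = 2918·sin 8.9°/671 = 2918·0.1547/671 = 0.6728.
θ₂ = sin⁻¹(0.6728) = 42.28° (from vertical).
From the interface: 90° − 42.28° = 47.72°.

47.7°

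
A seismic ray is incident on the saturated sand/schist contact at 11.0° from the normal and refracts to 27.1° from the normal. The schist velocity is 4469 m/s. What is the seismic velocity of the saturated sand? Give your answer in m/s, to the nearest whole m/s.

Snell's law: sin 11.0°/V₁ = sin 27.1°/V₂.
V₁ = V₂·sin 11.0°/sin 27.1° = 4469 × 0.4189 = 1871.88 m/s.

1872 m/s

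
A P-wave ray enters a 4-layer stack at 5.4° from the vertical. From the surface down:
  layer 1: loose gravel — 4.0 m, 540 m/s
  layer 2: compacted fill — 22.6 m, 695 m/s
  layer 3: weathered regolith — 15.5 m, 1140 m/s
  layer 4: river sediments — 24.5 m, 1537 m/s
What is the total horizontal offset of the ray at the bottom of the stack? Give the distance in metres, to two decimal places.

13.09 m

Apply Snell's law at each interface; in layer i the horizontal offset is hᵢ·tan θᵢ.
Layer 1: θ = 5.40°; offset = 4.0·tan 5.40° = 0.3781 m.
Layer 2: sin θ = 695·sin 5.4°/540 = 0.1211, θ = 6.96°; offset = 22.6·tan 6.96° = 2.7576 m.
Layer 3: sin θ = 1140·sin 5.4°/540 = 0.1987, θ = 11.46°; offset = 15.5·tan 11.46° = 3.1421 m.
Layer 4: sin θ = 1537·sin 5.4°/540 = 0.2679, θ = 15.54°; offset = 24.5·tan 15.54° = 6.8115 m.
Σ offsets = 13.0893 m.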